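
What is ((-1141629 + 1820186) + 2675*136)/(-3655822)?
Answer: -1042357/3655822 ≈ -0.28512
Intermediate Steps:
((-1141629 + 1820186) + 2675*136)/(-3655822) = (678557 + 363800)*(-1/3655822) = 1042357*(-1/3655822) = -1042357/3655822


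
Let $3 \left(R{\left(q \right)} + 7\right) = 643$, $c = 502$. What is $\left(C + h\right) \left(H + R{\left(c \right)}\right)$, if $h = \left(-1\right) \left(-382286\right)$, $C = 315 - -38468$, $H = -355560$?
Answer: $- \frac{448883976002}{3} \approx -1.4963 \cdot 10^{11}$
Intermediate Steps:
$R{\left(q \right)} = \frac{622}{3}$ ($R{\left(q \right)} = -7 + \frac{1}{3} \cdot 643 = -7 + \frac{643}{3} = \frac{622}{3}$)
$C = 38783$ ($C = 315 + 38468 = 38783$)
$h = 382286$
$\left(C + h\right) \left(H + R{\left(c \right)}\right) = \left(38783 + 382286\right) \left(-355560 + \frac{622}{3}\right) = 421069 \left(- \frac{1066058}{3}\right) = - \frac{448883976002}{3}$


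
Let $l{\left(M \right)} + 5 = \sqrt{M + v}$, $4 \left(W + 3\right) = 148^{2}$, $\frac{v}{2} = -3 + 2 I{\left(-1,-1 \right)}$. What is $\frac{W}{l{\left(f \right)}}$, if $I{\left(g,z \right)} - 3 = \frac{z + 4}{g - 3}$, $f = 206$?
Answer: $\frac{27365}{184} + \frac{5473 \sqrt{209}}{184} \approx 578.74$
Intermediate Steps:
$I{\left(g,z \right)} = 3 + \frac{4 + z}{-3 + g}$ ($I{\left(g,z \right)} = 3 + \frac{z + 4}{g - 3} = 3 + \frac{4 + z}{-3 + g}$)
$v = 3$ ($v = 2 \left(-3 + 2 \frac{-5 - 1 + 3 \left(-1\right)}{-3 - 1}\right) = 2 \left(-3 + 2 \frac{-5 - 1 - 3}{-4}\right) = 2 \left(-3 + 2 \left(\left(- \frac{1}{4}\right) \left(-9\right)\right)\right) = 2 \left(-3 + 2 \cdot \frac{9}{4}\right) = 2 \left(-3 + \frac{9}{2}\right) = 2 \cdot \frac{3}{2} = 3$)
$W = 5473$ ($W = -3 + \frac{148^{2}}{4} = -3 + \frac{1}{4} \cdot 21904 = -3 + 5476 = 5473$)
$l{\left(M \right)} = -5 + \sqrt{3 + M}$ ($l{\left(M \right)} = -5 + \sqrt{M + 3} = -5 + \sqrt{3 + M}$)
$\frac{W}{l{\left(f \right)}} = \frac{5473}{-5 + \sqrt{3 + 206}} = \frac{5473}{-5 + \sqrt{209}}$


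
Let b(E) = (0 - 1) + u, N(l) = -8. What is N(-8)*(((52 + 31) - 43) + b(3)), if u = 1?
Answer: -320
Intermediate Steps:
b(E) = 0 (b(E) = (0 - 1) + 1 = -1 + 1 = 0)
N(-8)*(((52 + 31) - 43) + b(3)) = -8*(((52 + 31) - 43) + 0) = -8*((83 - 43) + 0) = -8*(40 + 0) = -8*40 = -320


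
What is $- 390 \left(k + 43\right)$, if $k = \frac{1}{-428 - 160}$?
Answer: $- \frac{1643395}{98} \approx -16769.0$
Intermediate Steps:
$k = - \frac{1}{588}$ ($k = \frac{1}{-588} = - \frac{1}{588} \approx -0.0017007$)
$- 390 \left(k + 43\right) = - 390 \left(- \frac{1}{588} + 43\right) = \left(-390\right) \frac{25283}{588} = - \frac{1643395}{98}$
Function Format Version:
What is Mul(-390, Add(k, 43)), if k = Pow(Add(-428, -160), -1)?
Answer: Rational(-1643395, 98) ≈ -16769.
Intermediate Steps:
k = Rational(-1, 588) (k = Pow(-588, -1) = Rational(-1, 588) ≈ -0.0017007)
Mul(-390, Add(k, 43)) = Mul(-390, Add(Rational(-1, 588), 43)) = Mul(-390, Rational(25283, 588)) = Rational(-1643395, 98)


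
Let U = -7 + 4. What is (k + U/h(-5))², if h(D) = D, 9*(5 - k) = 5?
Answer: 51529/2025 ≈ 25.446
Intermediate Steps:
k = 40/9 (k = 5 - ⅑*5 = 5 - 5/9 = 40/9 ≈ 4.4444)
U = -3
(k + U/h(-5))² = (40/9 - 3/(-5))² = (40/9 - 3*(-⅕))² = (40/9 + ⅗)² = (227/45)² = 51529/2025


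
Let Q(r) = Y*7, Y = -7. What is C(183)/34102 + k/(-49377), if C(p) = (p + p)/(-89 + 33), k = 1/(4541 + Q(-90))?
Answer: -10147656607/52947119451576 ≈ -0.00019166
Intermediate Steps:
Q(r) = -49 (Q(r) = -7*7 = -49)
k = 1/4492 (k = 1/(4541 - 49) = 1/4492 ≈ 0.00022262)
C(p) = -p/28 (C(p) = (2*p)/(-56) = (2*p)*(-1/56) = -p/28)
C(183)/34102 + k/(-49377) = -1/28*183/34102 + (1/4492)/(-49377) = -183/28*1/34102 + (1/4492)*(-1/49377) = -183/954856 - 1/221801484 = -10147656607/52947119451576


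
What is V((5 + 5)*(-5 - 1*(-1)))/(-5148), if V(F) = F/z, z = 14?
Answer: 5/9009 ≈ 0.00055500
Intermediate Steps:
V(F) = F/14
V((5 + 5)*(-5 - 1*(-1)))/(-5148) = (((5 + 5)*(-5 - 1*(-1)))/14)/(-5148) = ((10*(-5 + 1))/14)*(-1/5148) = ((10*(-4))/14)*(-1/5148) = ((1/14)*(-40))*(-1/5148) = -20/7*(-1/5148) = 5/9009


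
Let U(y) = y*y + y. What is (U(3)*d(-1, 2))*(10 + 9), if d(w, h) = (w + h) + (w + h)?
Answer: 456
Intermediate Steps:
d(w, h) = 2*h + 2*w (d(w, h) = (h + w) + (h + w) = 2*h + 2*w)
U(y) = y + y**2 (U(y) = y**2 + y = y + y**2)
(U(3)*d(-1, 2))*(10 + 9) = ((3*(1 + 3))*(2*2 + 2*(-1)))*(10 + 9) = ((3*4)*(4 - 2))*19 = (12*2)*19 = 24*19 = 456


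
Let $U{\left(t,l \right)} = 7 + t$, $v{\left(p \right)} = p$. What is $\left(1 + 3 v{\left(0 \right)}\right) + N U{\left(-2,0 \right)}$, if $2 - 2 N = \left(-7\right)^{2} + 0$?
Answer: $- \frac{233}{2} \approx -116.5$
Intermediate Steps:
$N = - \frac{47}{2}$ ($N = 1 - \frac{\left(-7\right)^{2} + 0}{2} = 1 - \frac{49 + 0}{2} = 1 - \frac{49}{2} = - \frac{47}{2} \approx -23.5$)
$\left(1 + 3 v{\left(0 \right)}\right) + N U{\left(-2,0 \right)} = \left(1 + 3 \cdot 0\right) - \frac{47 \left(7 - 2\right)}{2} = \left(1 + 0\right) - \frac{235}{2} = 1 - \frac{235}{2} = - \frac{233}{2}$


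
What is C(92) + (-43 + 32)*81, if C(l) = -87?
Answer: -978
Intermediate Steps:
C(92) + (-43 + 32)*81 = -87 + (-43 + 32)*81 = -87 - 11*81 = -87 - 891 = -978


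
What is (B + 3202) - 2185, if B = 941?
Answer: 1958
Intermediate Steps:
(B + 3202) - 2185 = (941 + 3202) - 2185 = 4143 - 2185 = 1958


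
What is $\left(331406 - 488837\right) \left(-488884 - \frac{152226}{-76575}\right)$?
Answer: $\frac{1964536322663298}{25525} \approx 7.6965 \cdot 10^{10}$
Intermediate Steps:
$\left(331406 - 488837\right) \left(-488884 - \frac{152226}{-76575}\right) = - 157431 \left(-488884 - - \frac{50742}{25525}\right) = - 157431 \left(-488884 + \frac{50742}{25525}\right) = \left(-157431\right) \left(- \frac{12478713358}{25525}\right) = \frac{1964536322663298}{25525}$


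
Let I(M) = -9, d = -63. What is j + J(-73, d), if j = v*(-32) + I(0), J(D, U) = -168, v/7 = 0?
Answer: -177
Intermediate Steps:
v = 0 (v = 7*0 = 0)
j = -9 (j = 0*(-32) - 9 = 0 - 9 = -9)
j + J(-73, d) = -9 - 168 = -177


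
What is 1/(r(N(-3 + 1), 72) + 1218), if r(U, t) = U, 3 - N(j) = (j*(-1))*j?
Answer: 1/1225 ≈ 0.00081633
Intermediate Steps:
N(j) = 3 + j² (N(j) = 3 - j*(-1)*j = 3 - (-j)*j = 3 - (-1)*j² = 3 + j²)
1/(r(N(-3 + 1), 72) + 1218) = 1/((3 + (-3 + 1)²) + 1218) = 1/((3 + (-2)²) + 1218) = 1/((3 + 4) + 1218) = 1/(7 + 1218) = 1/1225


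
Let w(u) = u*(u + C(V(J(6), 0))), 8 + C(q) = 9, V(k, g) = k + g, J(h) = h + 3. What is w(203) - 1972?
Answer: 39440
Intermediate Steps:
J(h) = 3 + h
V(k, g) = g + k
C(q) = 1 (C(q) = -8 + 9 = 1)
w(u) = u*(1 + u) (w(u) = u*(u + 1) = u*(1 + u))
w(203) - 1972 = 203*(1 + 203) - 1972 = 203*204 - 1972 = 41412 - 1972 = 39440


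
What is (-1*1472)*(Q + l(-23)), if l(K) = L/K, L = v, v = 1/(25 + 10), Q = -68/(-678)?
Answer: -1729984/11865 ≈ -145.81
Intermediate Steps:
Q = 34/339 (Q = -68*(-1/678) = 34/339 ≈ 0.10029)
v = 1/35 ≈ 0.028571
L = 1/35 ≈ 0.028571
l(K) = 1/(35*K)
(-1*1472)*(Q + l(-23)) = (-1*1472)*(34/339 + (1/35)/(-23)) = -1472*(34/339 + (1/35)*(-1/23)) = -1472*(34/339 - 1/805) = -1472*27031/272895 = -1729984/11865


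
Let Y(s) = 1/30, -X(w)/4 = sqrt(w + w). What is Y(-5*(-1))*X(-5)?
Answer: -2*I*sqrt(10)/15 ≈ -0.42164*I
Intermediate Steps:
X(w) = -4*sqrt(2)*sqrt(w) (X(w) = -4*sqrt(w + w) = -4*sqrt(2)*sqrt(w))
Y(s) = 1/30
Y(-5*(-1))*X(-5) = (-4*sqrt(2)*sqrt(-5))/30 = (-4*sqrt(2)*I*sqrt(5))/30 = (-4*I*sqrt(10))/30 = -2*I*sqrt(10)/15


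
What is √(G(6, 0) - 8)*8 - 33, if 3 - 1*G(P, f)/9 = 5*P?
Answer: -33 + 8*I*√251 ≈ -33.0 + 126.74*I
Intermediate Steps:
G(P, f) = 27 - 45*P
√(G(6, 0) - 8)*8 - 33 = √((27 - 45*6) - 8)*8 - 33 = √((27 - 270) - 8)*8 - 33 = √(-243 - 8)*8 - 33 = √(-251)*8 - 33 = (I*√251)*8 - 33 = 8*I*√251 - 33 = -33 + 8*I*√251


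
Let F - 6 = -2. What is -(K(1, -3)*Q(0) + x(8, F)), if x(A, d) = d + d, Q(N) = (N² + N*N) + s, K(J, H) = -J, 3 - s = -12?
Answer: 7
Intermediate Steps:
F = 4 (F = 6 - 2 = 4)
s = 15 (s = 3 - 1*(-12) = 3 + 12 = 15)
Q(N) = 15 + 2*N² (Q(N) = (N² + N*N) + 15 = (N² + N²) + 15 = 2*N² + 15 = 15 + 2*N²)
x(A, d) = 2*d
-(K(1, -3)*Q(0) + x(8, F)) = -((-1*1)*(15 + 2*0²) + 2*4) = -(-(15 + 2*0) + 8) = -(-(15 + 0) + 8) = -(-1*15 + 8) = -(-15 + 8) = -1*(-7) = 7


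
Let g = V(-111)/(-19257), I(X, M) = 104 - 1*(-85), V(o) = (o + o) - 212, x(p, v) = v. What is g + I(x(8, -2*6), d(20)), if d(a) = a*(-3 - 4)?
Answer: 520001/2751 ≈ 189.02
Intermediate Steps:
V(o) = -212 + 2*o (V(o) = 2*o - 212 = -212 + 2*o)
d(a) = -7*a (d(a) = a*(-7) = -7*a)
I(X, M) = 189 (I(X, M) = 104 + 85 = 189)
g = 62/2751 (g = (-212 + 2*(-111))/(-19257) = (-212 - 222)*(-1/19257) = -434*(-1/19257) = 62/2751 ≈ 0.022537)
g + I(x(8, -2*6), d(20)) = 62/2751 + 189 = 520001/2751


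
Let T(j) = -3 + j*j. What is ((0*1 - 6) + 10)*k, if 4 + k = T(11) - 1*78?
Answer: 144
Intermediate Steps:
T(j) = -3 + j**2
k = 36 (k = -4 + ((-3 + 11**2) - 1*78) = -4 + ((-3 + 121) - 78) = -4 + (118 - 78) = -4 + 40 = 36)
((0*1 - 6) + 10)*k = ((0*1 - 6) + 10)*36 = ((0 - 6) + 10)*36 = (-6 + 10)*36 = 4*36 = 144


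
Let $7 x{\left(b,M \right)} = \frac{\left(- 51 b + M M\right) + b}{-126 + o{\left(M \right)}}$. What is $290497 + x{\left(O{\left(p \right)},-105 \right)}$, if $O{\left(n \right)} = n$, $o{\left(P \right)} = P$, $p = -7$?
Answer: $\frac{67103182}{231} \approx 2.9049 \cdot 10^{5}$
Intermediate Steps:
$x{\left(b,M \right)} = \frac{M^{2} - 50 b}{7 \left(-126 + M\right)}$ ($x{\left(b,M \right)} = \frac{\left(\left(- 51 b + M M\right) + b\right) \frac{1}{-126 + M}}{7} = \frac{\left(\left(- 51 b + M^{2}\right) + b\right) \frac{1}{-126 + M}}{7} = \frac{\left(\left(M^{2} - 51 b\right) + b\right) \frac{1}{-126 + M}}{7} = \frac{\left(M^{2} - 50 b\right) \frac{1}{-126 + M}}{7} = \frac{\frac{1}{-126 + M} \left(M^{2} - 50 b\right)}{7} = \frac{M^{2} - 50 b}{7 \left(-126 + M\right)}$)
$290497 + x{\left(O{\left(p \right)},-105 \right)} = 290497 + \frac{\left(-105\right)^{2} - -350}{7 \left(-126 - 105\right)} = 290497 + \frac{11025 + 350}{7 \left(-231\right)} = 290497 + \frac{1}{7} \left(- \frac{1}{231}\right) 11375 = 290497 - \frac{1625}{231} = \frac{67103182}{231}$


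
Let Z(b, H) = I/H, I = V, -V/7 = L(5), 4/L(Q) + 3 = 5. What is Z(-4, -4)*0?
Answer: 0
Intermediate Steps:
L(Q) = 2 (L(Q) = 4/(-3 + 5) = 4/2 = 4*(1/2) = 2)
V = -14 (V = -7*2 = -14)
I = -14
Z(b, H) = -14/H
Z(-4, -4)*0 = -14/(-4)*0 = -14*(-1/4)*0 = (7/2)*0 = 0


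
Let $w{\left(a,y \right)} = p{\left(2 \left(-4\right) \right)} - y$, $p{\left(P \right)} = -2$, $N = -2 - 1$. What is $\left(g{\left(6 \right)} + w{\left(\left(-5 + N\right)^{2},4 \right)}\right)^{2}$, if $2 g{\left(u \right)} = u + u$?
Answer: $0$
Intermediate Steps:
$g{\left(u \right)} = u$ ($g{\left(u \right)} = \frac{u + u}{2} = \frac{2 u}{2} = u$)
$N = -3$
$w{\left(a,y \right)} = -2 - y$
$\left(g{\left(6 \right)} + w{\left(\left(-5 + N\right)^{2},4 \right)}\right)^{2} = \left(6 - 6\right)^{2} = 0^{2} = 0$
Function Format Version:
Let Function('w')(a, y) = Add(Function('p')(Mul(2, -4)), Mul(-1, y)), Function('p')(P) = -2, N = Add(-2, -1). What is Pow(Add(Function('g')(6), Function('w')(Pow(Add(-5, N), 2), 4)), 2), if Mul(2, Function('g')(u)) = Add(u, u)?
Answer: 0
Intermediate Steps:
Function('g')(u) = u (Function('g')(u) = Mul(Rational(1, 2), Add(u, u)) = Mul(Rational(1, 2), Mul(2, u)) = u)
N = -3
Function('w')(a, y) = Add(-2, Mul(-1, y))
Pow(Add(Function('g')(6), Function('w')(Pow(Add(-5, N), 2), 4)), 2) = Pow(Add(6, Add(-2, Mul(-1, 4))), 2) = Pow(Add(6, Add(-2, -4)), 2) = Pow(Add(6, -6), 2) = Pow(0, 2) = 0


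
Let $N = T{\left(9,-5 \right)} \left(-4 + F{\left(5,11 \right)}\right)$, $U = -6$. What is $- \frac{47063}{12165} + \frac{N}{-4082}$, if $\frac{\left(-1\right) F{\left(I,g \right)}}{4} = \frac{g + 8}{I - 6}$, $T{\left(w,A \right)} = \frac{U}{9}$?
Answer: $- \frac{95763623}{24828765} \approx -3.857$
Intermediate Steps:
$T{\left(w,A \right)} = - \frac{2}{3}$ ($T{\left(w,A \right)} = - \frac{6}{9} = \left(-6\right) \frac{1}{9} = - \frac{2}{3}$)
$F{\left(I,g \right)} = - \frac{4 \left(8 + g\right)}{-6 + I}$ ($F{\left(I,g \right)} = - 4 \frac{g + 8}{I - 6} = - 4 \frac{8 + g}{-6 + I} = - \frac{4 \left(8 + g\right)}{-6 + I}$)
$N = -48$ ($N = - \frac{2 \left(-4 + \frac{4 \left(-8 - 11\right)}{-6 + 5}\right)}{3} = - \frac{2 \left(-4 + \frac{4 \left(-8 - 11\right)}{-1}\right)}{3} = - \frac{2 \left(-4 + 4 \left(-1\right) \left(-19\right)\right)}{3} = - \frac{2 \left(-4 + 76\right)}{3} = \left(- \frac{2}{3}\right) 72 = -48$)
$- \frac{47063}{12165} + \frac{N}{-4082} = - \frac{47063}{12165} - \frac{48}{-4082} = \left(-47063\right) \frac{1}{12165} - - \frac{24}{2041} = - \frac{47063}{12165} + \frac{24}{2041} = - \frac{95763623}{24828765}$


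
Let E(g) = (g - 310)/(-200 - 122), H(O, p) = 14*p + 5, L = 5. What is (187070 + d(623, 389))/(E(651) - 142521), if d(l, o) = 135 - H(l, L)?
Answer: -60255860/45892103 ≈ -1.3130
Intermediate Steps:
H(O, p) = 5 + 14*p
E(g) = 155/161 - g/322 (E(g) = (-310 + g)/(-322) = (-310 + g)*(-1/322) = 155/161 - g/322)
d(l, o) = 60 (d(l, o) = 135 - (5 + 14*5) = 135 - (5 + 70) = 135 - 1*75 = 135 - 75 = 60)
(187070 + d(623, 389))/(E(651) - 142521) = (187070 + 60)/((155/161 - 1/322*651) - 142521) = 187130/((155/161 - 93/46) - 142521) = 187130/(-341/322 - 142521) = 187130/(-45892103/322) = 187130*(-322/45892103) = -60255860/45892103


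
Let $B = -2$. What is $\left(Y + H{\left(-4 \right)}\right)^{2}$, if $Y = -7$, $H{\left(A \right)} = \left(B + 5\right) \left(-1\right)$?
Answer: $100$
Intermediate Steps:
$H{\left(A \right)} = -3$ ($H{\left(A \right)} = \left(-2 + 5\right) \left(-1\right) = 3 \left(-1\right) = -3$)
$\left(Y + H{\left(-4 \right)}\right)^{2} = \left(-7 - 3\right)^{2} = \left(-10\right)^{2} = 100$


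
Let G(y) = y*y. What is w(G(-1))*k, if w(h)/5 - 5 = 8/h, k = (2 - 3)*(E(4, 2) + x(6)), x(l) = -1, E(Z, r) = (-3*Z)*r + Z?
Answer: 1365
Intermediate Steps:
E(Z, r) = Z - 3*Z*r (E(Z, r) = -3*Z*r + Z = Z - 3*Z*r)
k = 21 (k = (2 - 3)*(4*(1 - 3*2) - 1) = -(4*(1 - 6) - 1) = -(4*(-5) - 1) = -(-20 - 1) = -1*(-21) = 21)
G(y) = y²
w(h) = 25 + 40/h (w(h) = 25 + 5*(8/h) = 25 + 40/h)
w(G(-1))*k = (25 + 40/((-1)²))*21 = (25 + 40/1)*21 = (25 + 40*1)*21 = (25 + 40)*21 = 65*21 = 1365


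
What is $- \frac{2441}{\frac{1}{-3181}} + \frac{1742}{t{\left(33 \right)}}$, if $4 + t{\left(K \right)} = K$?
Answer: $\frac{225181551}{29} \approx 7.7649 \cdot 10^{6}$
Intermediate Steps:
$t{\left(K \right)} = -4 + K$
$- \frac{2441}{\frac{1}{-3181}} + \frac{1742}{t{\left(33 \right)}} = - \frac{2441}{\frac{1}{-3181}} + \frac{1742}{-4 + 33} = - \frac{2441}{- \frac{1}{3181}} + \frac{1742}{29} = \left(-2441\right) \left(-3181\right) + 1742 \cdot \frac{1}{29} = 7764821 + \frac{1742}{29} = \frac{225181551}{29}$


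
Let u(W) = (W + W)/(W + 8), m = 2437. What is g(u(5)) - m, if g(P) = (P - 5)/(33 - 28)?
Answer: -31692/13 ≈ -2437.8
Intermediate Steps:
u(W) = 2*W/(8 + W) (u(W) = (2*W)/(8 + W) = 2*W/(8 + W))
g(P) = -1 + P/5 (g(P) = (-5 + P)/5 = (-5 + P)*(⅕) = -1 + P/5)
g(u(5)) - m = (-1 + (2*5/(8 + 5))/5) - 1*2437 = (-1 + (2*5/13)/5) - 2437 = (-1 + (2*5*(1/13))/5) - 2437 = (-1 + (⅕)*(10/13)) - 2437 = (-1 + 2/13) - 2437 = -11/13 - 2437 = -31692/13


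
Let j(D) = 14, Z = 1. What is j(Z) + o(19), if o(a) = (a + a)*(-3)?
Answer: -100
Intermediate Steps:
o(a) = -6*a (o(a) = (2*a)*(-3) = -6*a)
j(Z) + o(19) = 14 - 6*19 = 14 - 114 = -100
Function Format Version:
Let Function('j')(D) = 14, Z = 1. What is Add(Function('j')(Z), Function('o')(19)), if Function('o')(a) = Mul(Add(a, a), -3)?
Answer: -100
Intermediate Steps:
Function('o')(a) = Mul(-6, a) (Function('o')(a) = Mul(Mul(2, a), -3) = Mul(-6, a))
Add(Function('j')(Z), Function('o')(19)) = Add(14, Mul(-6, 19)) = Add(14, -114) = -100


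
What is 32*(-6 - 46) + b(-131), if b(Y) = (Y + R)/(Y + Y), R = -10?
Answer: -435827/262 ≈ -1663.5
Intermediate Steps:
b(Y) = (-10 + Y)/(2*Y) (b(Y) = (Y - 10)/(Y + Y) = (-10 + Y)/((2*Y)) = (-10 + Y)*(1/(2*Y)) = (-10 + Y)/(2*Y))
32*(-6 - 46) + b(-131) = 32*(-6 - 46) + (½)*(-10 - 131)/(-131) = 32*(-52) + (½)*(-1/131)*(-141) = -1664 + 141/262 = -435827/262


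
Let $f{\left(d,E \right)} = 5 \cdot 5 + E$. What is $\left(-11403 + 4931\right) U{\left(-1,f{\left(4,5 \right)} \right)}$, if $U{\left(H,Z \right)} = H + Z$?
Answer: $-187688$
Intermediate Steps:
$f{\left(d,E \right)} = 25 + E$
$\left(-11403 + 4931\right) U{\left(-1,f{\left(4,5 \right)} \right)} = \left(-11403 + 4931\right) \left(-1 + \left(25 + 5\right)\right) = - 6472 \left(-1 + 30\right) = \left(-6472\right) 29 = -187688$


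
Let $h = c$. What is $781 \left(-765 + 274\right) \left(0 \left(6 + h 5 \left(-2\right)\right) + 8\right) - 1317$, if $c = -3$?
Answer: $-3069085$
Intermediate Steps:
$h = -3$
$781 \left(-765 + 274\right) \left(0 \left(6 + h 5 \left(-2\right)\right) + 8\right) - 1317 = 781 \left(-765 + 274\right) \left(0 \left(6 + \left(-3\right) 5 \left(-2\right)\right) + 8\right) - 1317 = 781 \left(- 491 \left(0 \left(6 - -30\right) + 8\right)\right) - 1317 = 781 \left(- 491 \left(0 \left(6 + 30\right) + 8\right)\right) - 1317 = 781 \left(- 491 \left(0 \cdot 36 + 8\right)\right) - 1317 = 781 \left(- 491 \left(0 + 8\right)\right) - 1317 = 781 \left(\left(-491\right) 8\right) - 1317 = 781 \left(-3928\right) - 1317 = -3067768 - 1317 = -3069085$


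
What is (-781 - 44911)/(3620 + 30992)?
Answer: -11423/8653 ≈ -1.3201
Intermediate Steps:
(-781 - 44911)/(3620 + 30992) = -45692/34612 = -45692*1/34612 = -11423/8653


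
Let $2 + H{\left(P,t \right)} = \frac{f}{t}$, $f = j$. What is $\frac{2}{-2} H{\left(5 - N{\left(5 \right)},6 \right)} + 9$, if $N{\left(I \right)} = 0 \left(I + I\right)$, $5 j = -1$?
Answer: $\frac{331}{30} \approx 11.033$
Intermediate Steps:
$j = - \frac{1}{5}$ ($j = \frac{1}{5} \left(-1\right) = - \frac{1}{5} \approx -0.2$)
$f = - \frac{1}{5} \approx -0.2$
$N{\left(I \right)} = 0$ ($N{\left(I \right)} = 0 \cdot 2 I = 0$)
$H{\left(P,t \right)} = -2 - \frac{1}{5 t}$
$\frac{2}{-2} H{\left(5 - N{\left(5 \right)},6 \right)} + 9 = \frac{2}{-2} \left(-2 - \frac{1}{5 \cdot 6}\right) + 9 = 2 \left(- \frac{1}{2}\right) \left(-2 - \frac{1}{30}\right) + 9 = - (-2 - \frac{1}{30}) + 9 = \left(-1\right) \left(- \frac{61}{30}\right) + 9 = \frac{61}{30} + 9 = \frac{331}{30}$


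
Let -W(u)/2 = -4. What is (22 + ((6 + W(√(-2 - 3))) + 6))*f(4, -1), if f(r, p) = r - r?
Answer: 0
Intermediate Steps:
W(u) = 8 (W(u) = -2*(-4) = 8)
f(r, p) = 0
(22 + ((6 + W(√(-2 - 3))) + 6))*f(4, -1) = (22 + ((6 + 8) + 6))*0 = (22 + (14 + 6))*0 = (22 + 20)*0 = 42*0 = 0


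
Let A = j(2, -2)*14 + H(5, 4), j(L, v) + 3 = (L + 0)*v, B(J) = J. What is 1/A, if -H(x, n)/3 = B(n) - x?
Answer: -1/95 ≈ -0.010526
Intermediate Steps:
H(x, n) = -3*n + 3*x (H(x, n) = -3*(n - x) = -3*n + 3*x)
j(L, v) = -3 + L*v (j(L, v) = -3 + (L + 0)*v = -3 + L*v)
A = -95 (A = (-3 + 2*(-2))*14 + (-3*4 + 3*5) = (-3 - 4)*14 + (-12 + 15) = -7*14 + 3 = -98 + 3 = -95)
1/A = 1/(-95) = -1/95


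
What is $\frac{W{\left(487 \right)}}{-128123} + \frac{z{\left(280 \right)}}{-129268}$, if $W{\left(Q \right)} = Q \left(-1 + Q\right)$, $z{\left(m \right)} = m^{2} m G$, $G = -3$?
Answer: $\frac{2101768219806}{4140550991} \approx 507.61$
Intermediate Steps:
$z{\left(m \right)} = - 3 m^{3}$ ($z{\left(m \right)} = m^{2} m \left(-3\right) = m^{3} \left(-3\right) = - 3 m^{3}$)
$\frac{W{\left(487 \right)}}{-128123} + \frac{z{\left(280 \right)}}{-129268} = \frac{487 \left(-1 + 487\right)}{-128123} + \frac{\left(-3\right) 280^{3}}{-129268} = 487 \cdot 486 \left(- \frac{1}{128123}\right) + \left(-3\right) 21952000 \left(- \frac{1}{129268}\right) = 236682 \left(- \frac{1}{128123}\right) - - \frac{16464000}{32317} = - \frac{236682}{128123} + \frac{16464000}{32317} = \frac{2101768219806}{4140550991}$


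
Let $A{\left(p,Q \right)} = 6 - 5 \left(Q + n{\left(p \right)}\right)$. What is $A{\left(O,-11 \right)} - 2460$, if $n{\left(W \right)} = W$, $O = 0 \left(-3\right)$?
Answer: $-2399$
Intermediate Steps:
$O = 0$
$A{\left(p,Q \right)} = 6 - 5 Q - 5 p$ ($A{\left(p,Q \right)} = 6 - 5 \left(Q + p\right) = 6 - \left(5 Q + 5 p\right) = 6 - 5 Q - 5 p$)
$A{\left(O,-11 \right)} - 2460 = \left(6 - -55 - 0\right) - 2460 = \left(6 + 55 + 0\right) - 2460 = 61 - 2460 = -2399$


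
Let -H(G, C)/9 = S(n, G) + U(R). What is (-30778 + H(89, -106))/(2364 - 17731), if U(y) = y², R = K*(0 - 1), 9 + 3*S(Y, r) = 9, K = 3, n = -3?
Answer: 30859/15367 ≈ 2.0081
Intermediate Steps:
S(Y, r) = 0 (S(Y, r) = -3 + (⅓)*9 = -3 + 3 = 0)
R = -3 (R = 3*(0 - 1) = 3*(-1) = -3)
H(G, C) = -81 (H(G, C) = -9*(0 + (-3)²) = -9*(0 + 9) = -9*9 = -81)
(-30778 + H(89, -106))/(2364 - 17731) = (-30778 - 81)/(2364 - 17731) = -30859/(-15367) = -30859*(-1/15367) = 30859/15367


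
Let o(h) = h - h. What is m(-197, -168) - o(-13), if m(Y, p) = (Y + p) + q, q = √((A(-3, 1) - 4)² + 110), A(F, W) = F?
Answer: -365 + √159 ≈ -352.39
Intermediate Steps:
o(h) = 0
q = √159 (q = √((-3 - 4)² + 110) = √((-7)² + 110) = √(49 + 110) = √159 ≈ 12.610)
m(Y, p) = Y + p + √159 (m(Y, p) = (Y + p) + √159 = Y + p + √159)
m(-197, -168) - o(-13) = (-197 - 168 + √159) - 1*0 = (-365 + √159) + 0 = -365 + √159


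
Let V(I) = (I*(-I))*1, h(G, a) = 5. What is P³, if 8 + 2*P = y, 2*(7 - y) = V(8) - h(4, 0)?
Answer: 300763/64 ≈ 4699.4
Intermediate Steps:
V(I) = -I² (V(I) = -I²*1 = -I²)
y = 83/2 (y = 7 - (-1*8² - 1*5)/2 = 7 - (-1*64 - 5)/2 = 7 - (-64 - 5)/2 = 7 - ½*(-69) = 7 + 69/2 = 83/2 ≈ 41.500)
P = 67/4 (P = -4 + (½)*(83/2) = -4 + 83/4 = 67/4 ≈ 16.750)
P³ = (67/4)³ = 300763/64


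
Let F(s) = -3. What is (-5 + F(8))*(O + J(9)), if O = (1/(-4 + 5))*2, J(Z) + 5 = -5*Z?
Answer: 384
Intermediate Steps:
J(Z) = -5 - 5*Z
O = 2 (O = (1/1)*2 = (1*1)*2 = 1*2 = 2)
(-5 + F(8))*(O + J(9)) = (-5 - 3)*(2 + (-5 - 5*9)) = -8*(2 + (-5 - 45)) = -8*(2 - 50) = -8*(-48) = 384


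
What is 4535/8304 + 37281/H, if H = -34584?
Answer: -6364291/11966064 ≈ -0.53186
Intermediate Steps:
4535/8304 + 37281/H = 4535/8304 + 37281/(-34584) = 4535*(1/8304) + 37281*(-1/34584) = 4535/8304 - 12427/11528 = -6364291/11966064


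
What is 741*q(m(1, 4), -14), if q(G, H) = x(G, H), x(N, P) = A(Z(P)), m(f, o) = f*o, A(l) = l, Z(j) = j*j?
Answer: 145236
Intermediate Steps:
Z(j) = j²
x(N, P) = P²
q(G, H) = H²
741*q(m(1, 4), -14) = 741*(-14)² = 741*196 = 145236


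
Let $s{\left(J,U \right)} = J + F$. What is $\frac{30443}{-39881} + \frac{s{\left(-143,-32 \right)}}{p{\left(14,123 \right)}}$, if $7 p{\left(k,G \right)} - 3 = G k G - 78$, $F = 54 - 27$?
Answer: $- \frac{6478110205}{8444044011} \approx -0.76718$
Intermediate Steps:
$F = 27$
$s{\left(J,U \right)} = 27 + J$ ($s{\left(J,U \right)} = J + 27 = 27 + J$)
$p{\left(k,G \right)} = - \frac{75}{7} + \frac{k G^{2}}{7}$ ($p{\left(k,G \right)} = \frac{3}{7} + \frac{G k G - 78}{7} = \frac{3}{7} + \frac{k G^{2} - 78}{7} = \frac{3}{7} + \frac{-78 + k G^{2}}{7} = \frac{3}{7} + \left(- \frac{78}{7} + \frac{k G^{2}}{7}\right) = - \frac{75}{7} + \frac{k G^{2}}{7}$)
$\frac{30443}{-39881} + \frac{s{\left(-143,-32 \right)}}{p{\left(14,123 \right)}} = \frac{30443}{-39881} + \frac{27 - 143}{- \frac{75}{7} + \frac{1}{7} \cdot 14 \cdot 123^{2}} = 30443 \left(- \frac{1}{39881}\right) - \frac{116}{- \frac{75}{7} + \frac{1}{7} \cdot 14 \cdot 15129} = - \frac{30443}{39881} - \frac{116}{- \frac{75}{7} + 30258} = - \frac{30443}{39881} - \frac{116}{\frac{211731}{7}} = - \frac{30443}{39881} - \frac{812}{211731} = - \frac{6478110205}{8444044011}$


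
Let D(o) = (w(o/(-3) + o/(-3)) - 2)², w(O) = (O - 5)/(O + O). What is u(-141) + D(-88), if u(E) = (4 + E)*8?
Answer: -135503935/123904 ≈ -1093.6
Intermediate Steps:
w(O) = (-5 + O)/(2*O) (w(O) = (-5 + O)/((2*O)) = (-5 + O)*(1/(2*O)) = (-5 + O)/(2*O))
u(E) = 32 + 8*E
D(o) = (-2 - 3*(-5 - 2*o/3)/(4*o))² (D(o) = ((-5 + (o/(-3) + o/(-3)))/(2*(o/(-3) + o/(-3))) - 2)² = ((-5 + (o*(-⅓) + o*(-⅓)))/(2*(o*(-⅓) + o*(-⅓))) - 2)² = ((-5 + (-o/3 - o/3))/(2*(-o/3 - o/3)) - 2)² = ((-5 - 2*o/3)/(2*((-2*o/3))) - 2)² = ((-3/(2*o))*(-5 - 2*o/3)/2 - 2)² = (-3*(-5 - 2*o/3)/(4*o) - 2)² = (-2 - 3*(-5 - 2*o/3)/(4*o))²)
u(-141) + D(-88) = (32 + 8*(-141)) + (9/16)*(-5 + 2*(-88))²/(-88)² = (32 - 1128) + (9/16)*(1/7744)*(-5 - 176)² = -1096 + (9/16)*(1/7744)*(-181)² = -1096 + (9/16)*(1/7744)*32761 = -1096 + 294849/123904 = -135503935/123904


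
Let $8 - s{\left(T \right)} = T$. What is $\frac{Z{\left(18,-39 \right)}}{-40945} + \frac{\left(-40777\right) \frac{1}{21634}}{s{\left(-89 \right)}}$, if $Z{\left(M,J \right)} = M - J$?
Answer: $- \frac{94169929}{4522263190} \approx -0.020824$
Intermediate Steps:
$s{\left(T \right)} = 8 - T$
$\frac{Z{\left(18,-39 \right)}}{-40945} + \frac{\left(-40777\right) \frac{1}{21634}}{s{\left(-89 \right)}} = \frac{18 - -39}{-40945} + \frac{\left(-40777\right) \frac{1}{21634}}{8 - -89} = \left(18 + 39\right) \left(- \frac{1}{40945}\right) + \frac{\left(-40777\right) \frac{1}{21634}}{8 + 89} = 57 \left(- \frac{1}{40945}\right) - \frac{40777}{21634 \cdot 97} = - \frac{3}{2155} - \frac{40777}{2098498} = - \frac{94169929}{4522263190}$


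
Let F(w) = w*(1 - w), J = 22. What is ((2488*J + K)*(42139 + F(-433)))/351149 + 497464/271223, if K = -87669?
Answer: 1302335710008333/95239685227 ≈ 13674.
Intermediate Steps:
((2488*J + K)*(42139 + F(-433)))/351149 + 497464/271223 = ((2488*22 - 87669)*(42139 - 433*(1 - 1*(-433))))/351149 + 497464/271223 = ((54736 - 87669)*(42139 - 433*(1 + 433)))*(1/351149) + 497464*(1/271223) = -32933*(42139 - 433*434)*(1/351149) + 497464/271223 = -32933*(42139 - 187922)*(1/351149) + 497464/271223 = -32933*(-145783)*(1/351149) + 497464/271223 = 4801071539*(1/351149) + 497464/271223 = 4801071539/351149 + 497464/271223 = 1302335710008333/95239685227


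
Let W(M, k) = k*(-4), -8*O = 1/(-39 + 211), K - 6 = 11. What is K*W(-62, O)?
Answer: 17/344 ≈ 0.049419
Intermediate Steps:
K = 17 (K = 6 + 11 = 17)
O = -1/1376 (O = -1/(8*(-39 + 211)) = -⅛/172 = -⅛*1/172 = -1/1376 ≈ -0.00072674)
W(M, k) = -4*k
K*W(-62, O) = 17*(-4*(-1/1376)) = 17*(1/344) = 17/344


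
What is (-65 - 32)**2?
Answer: 9409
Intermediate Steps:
(-65 - 32)**2 = (-97)**2 = 9409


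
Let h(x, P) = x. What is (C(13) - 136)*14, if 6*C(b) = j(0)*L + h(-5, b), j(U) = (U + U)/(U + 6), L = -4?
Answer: -5747/3 ≈ -1915.7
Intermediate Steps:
j(U) = 2*U/(6 + U) (j(U) = (2*U)/(6 + U) = 2*U/(6 + U))
C(b) = -⅚ (C(b) = ((2*0/(6 + 0))*(-4) - 5)/6 = ((2*0/6)*(-4) - 5)/6 = ((2*0*(⅙))*(-4) - 5)/6 = (0*(-4) - 5)/6 = (0 - 5)/6 = (⅙)*(-5) = -⅚)
(C(13) - 136)*14 = (-⅚ - 136)*14 = -821/6*14 = -5747/3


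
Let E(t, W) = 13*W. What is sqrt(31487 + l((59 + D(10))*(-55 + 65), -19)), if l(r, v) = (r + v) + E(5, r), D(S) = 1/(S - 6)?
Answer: sqrt(39763) ≈ 199.41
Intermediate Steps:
D(S) = 1/(-6 + S)
l(r, v) = v + 14*r (l(r, v) = (r + v) + 13*r = v + 14*r)
sqrt(31487 + l((59 + D(10))*(-55 + 65), -19)) = sqrt(31487 + (-19 + 14*((59 + 1/(-6 + 10))*(-55 + 65)))) = sqrt(31487 + (-19 + 14*((59 + 1/4)*10))) = sqrt(31487 + (-19 + 14*((237/4)*10))) = sqrt(31487 + (-19 + 14*(1185/2))) = sqrt(31487 + (-19 + 8295)) = sqrt(31487 + 8276) = sqrt(39763)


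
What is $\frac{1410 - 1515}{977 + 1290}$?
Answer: $- \frac{105}{2267} \approx -0.046317$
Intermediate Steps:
$\frac{1410 - 1515}{977 + 1290} = - \frac{105}{2267}$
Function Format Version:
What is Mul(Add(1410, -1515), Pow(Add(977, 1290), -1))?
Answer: Rational(-105, 2267) ≈ -0.046317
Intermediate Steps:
Mul(Add(1410, -1515), Pow(Add(977, 1290), -1)) = Mul(-105, Pow(2267, -1)) = Mul(-105, Rational(1, 2267)) = Rational(-105, 2267)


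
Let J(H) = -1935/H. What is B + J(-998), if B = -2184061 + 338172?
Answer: -1842195287/998 ≈ -1.8459e+6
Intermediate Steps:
B = -1845889
B + J(-998) = -1845889 - 1935/(-998) = -1845889 - 1935*(-1/998) = -1845889 + 1935/998 = -1842195287/998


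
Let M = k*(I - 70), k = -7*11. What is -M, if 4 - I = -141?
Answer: 5775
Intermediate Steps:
I = 145 (I = 4 - 1*(-141) = 4 + 141 = 145)
k = -77
M = -5775 (M = -77*(145 - 70) = -77*75 = -5775)
-M = -1*(-5775) = 5775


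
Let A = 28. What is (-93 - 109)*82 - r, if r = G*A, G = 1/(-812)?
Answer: -480355/29 ≈ -16564.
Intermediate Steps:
G = -1/812 ≈ -0.0012315
r = -1/29 (r = -1/812*28 = -1/29 ≈ -0.034483)
(-93 - 109)*82 - r = (-93 - 109)*82 - 1*(-1/29) = -202*82 + 1/29 = -16564 + 1/29 = -480355/29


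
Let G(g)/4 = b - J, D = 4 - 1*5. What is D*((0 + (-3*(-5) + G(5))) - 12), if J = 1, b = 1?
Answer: -3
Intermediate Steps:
D = -1 (D = 4 - 5 = -1)
G(g) = 0 (G(g) = 4*(1 - 1*1) = 4*(1 - 1) = 4*0 = 0)
D*((0 + (-3*(-5) + G(5))) - 12) = -((0 + (-3*(-5) + 0)) - 12) = -((0 + (15 + 0)) - 12) = -((0 + 15) - 12) = -(15 - 12) = -1*3 = -3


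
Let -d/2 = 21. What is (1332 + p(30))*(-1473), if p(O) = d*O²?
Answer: 53717364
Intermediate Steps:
d = -42 (d = -2*21 = -42)
p(O) = -42*O²
(1332 + p(30))*(-1473) = (1332 - 42*30²)*(-1473) = (1332 - 42*900)*(-1473) = (1332 - 37800)*(-1473) = -36468*(-1473) = 53717364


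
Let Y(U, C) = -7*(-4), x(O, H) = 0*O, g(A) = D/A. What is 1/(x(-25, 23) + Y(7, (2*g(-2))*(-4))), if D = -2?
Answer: 1/28 ≈ 0.035714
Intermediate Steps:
g(A) = -2/A
x(O, H) = 0
Y(U, C) = 28
1/(x(-25, 23) + Y(7, (2*g(-2))*(-4))) = 1/(0 + 28) = 1/28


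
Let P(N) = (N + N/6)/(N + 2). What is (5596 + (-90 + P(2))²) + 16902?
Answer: 4391041/144 ≈ 30493.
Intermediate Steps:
P(N) = 7*N/(6*(2 + N)) (P(N) = (N + N*(⅙))/(2 + N) = (N + N/6)/(2 + N) = (7*N/6)/(2 + N) = 7*N/(6*(2 + N)))
(5596 + (-90 + P(2))²) + 16902 = (5596 + (-90 + (7/6)*2/(2 + 2))²) + 16902 = (5596 + (-90 + (7/6)*2/4)²) + 16902 = (5596 + (-90 + (7/6)*2*(¼))²) + 16902 = (5596 + (-90 + 7/12)²) + 16902 = (5596 + (-1073/12)²) + 16902 = (5596 + 1151329/144) + 16902 = 1957153/144 + 16902 = 4391041/144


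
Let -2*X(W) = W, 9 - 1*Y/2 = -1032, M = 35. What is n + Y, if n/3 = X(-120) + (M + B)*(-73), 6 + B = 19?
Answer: -8250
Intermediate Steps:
B = 13 (B = -6 + 19 = 13)
Y = 2082 (Y = 18 - 2*(-1032) = 18 + 2064 = 2082)
X(W) = -W/2
n = -10332 (n = 3*(-1/2*(-120) + (35 + 13)*(-73)) = 3*(60 + 48*(-73)) = 3*(60 - 3504) = 3*(-3444) = -10332)
n + Y = -10332 + 2082 = -8250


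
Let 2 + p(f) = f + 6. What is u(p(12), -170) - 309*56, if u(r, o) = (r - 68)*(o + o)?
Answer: 376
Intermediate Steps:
p(f) = 4 + f (p(f) = -2 + (f + 6) = -2 + (6 + f) = 4 + f)
u(r, o) = 2*o*(-68 + r) (u(r, o) = (-68 + r)*(2*o) = 2*o*(-68 + r))
u(p(12), -170) - 309*56 = 2*(-170)*(-68 + (4 + 12)) - 309*56 = 2*(-170)*(-68 + 16) - 17304 = 2*(-170)*(-52) - 17304 = 17680 - 17304 = 376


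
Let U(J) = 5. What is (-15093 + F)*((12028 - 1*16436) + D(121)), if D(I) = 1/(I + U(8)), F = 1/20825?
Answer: 5134439167402/77175 ≈ 6.6530e+7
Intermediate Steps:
F = 1/20825 ≈ 4.8019e-5
D(I) = 1/(5 + I) (D(I) = 1/(I + 5) = 1/(5 + I))
(-15093 + F)*((12028 - 1*16436) + D(121)) = (-15093 + 1/20825)*((12028 - 1*16436) + 1/(5 + 121)) = -314311724*((12028 - 16436) + 1/126)/20825 = -314311724*(-4408 + 1/126)/20825 = -314311724/20825*(-555407/126) = 5134439167402/77175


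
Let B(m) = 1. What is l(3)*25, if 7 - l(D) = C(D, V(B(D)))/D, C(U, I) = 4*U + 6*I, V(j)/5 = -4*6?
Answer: 6075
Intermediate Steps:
V(j) = -120 (V(j) = 5*(-4*6) = 5*(-24) = -120)
l(D) = 7 - (-720 + 4*D)/D (l(D) = 7 - (4*D + 6*(-120))/D = 7 - (4*D - 720)/D = 7 - (-720 + 4*D)/D)
l(3)*25 = (3 + 720/3)*25 = (3 + 720*(1/3))*25 = (3 + 240)*25 = 243*25 = 6075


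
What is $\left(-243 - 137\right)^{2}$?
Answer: $144400$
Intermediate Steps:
$\left(-243 - 137\right)^{2} = \left(-380\right)^{2} = 144400$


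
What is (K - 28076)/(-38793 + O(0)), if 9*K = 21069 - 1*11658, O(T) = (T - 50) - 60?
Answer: 81091/116709 ≈ 0.69481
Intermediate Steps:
O(T) = -110 + T (O(T) = (-50 + T) - 60 = -110 + T)
K = 3137/3 (K = (21069 - 1*11658)/9 = (21069 - 11658)/9 = (⅑)*9411 = 3137/3 ≈ 1045.7)
(K - 28076)/(-38793 + O(0)) = (3137/3 - 28076)/(-38793 + (-110 + 0)) = -81091/(3*(-38793 - 110)) = -81091/3/(-38903) = -81091/3*(-1/38903) = 81091/116709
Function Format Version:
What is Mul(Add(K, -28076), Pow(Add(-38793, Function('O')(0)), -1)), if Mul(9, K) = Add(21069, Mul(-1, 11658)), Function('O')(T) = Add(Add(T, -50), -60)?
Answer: Rational(81091, 116709) ≈ 0.69481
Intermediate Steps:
Function('O')(T) = Add(-110, T) (Function('O')(T) = Add(Add(-50, T), -60) = Add(-110, T))
K = Rational(3137, 3) (K = Mul(Rational(1, 9), Add(21069, Mul(-1, 11658))) = Mul(Rational(1, 9), Add(21069, -11658)) = Mul(Rational(1, 9), 9411) = Rational(3137, 3) ≈ 1045.7)
Mul(Add(K, -28076), Pow(Add(-38793, Function('O')(0)), -1)) = Mul(Add(Rational(3137, 3), -28076), Pow(Add(-38793, Add(-110, 0)), -1)) = Mul(Rational(-81091, 3), Pow(Add(-38793, -110), -1)) = Mul(Rational(-81091, 3), Pow(-38903, -1)) = Mul(Rational(-81091, 3), Rational(-1, 38903)) = Rational(81091, 116709)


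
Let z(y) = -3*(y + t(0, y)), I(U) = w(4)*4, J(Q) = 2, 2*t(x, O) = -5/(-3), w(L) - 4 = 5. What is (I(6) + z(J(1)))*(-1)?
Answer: -55/2 ≈ -27.500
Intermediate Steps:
w(L) = 9 (w(L) = 4 + 5 = 9)
t(x, O) = ⅚ (t(x, O) = (-5/(-3))/2 = (-5*(-⅓))/2 = (½)*(5/3) = ⅚)
I(U) = 36 (I(U) = 9*4 = 36)
z(y) = -5/2 - 3*y (z(y) = -3*(y + ⅚) = -3*(⅚ + y) = -5/2 - 3*y)
(I(6) + z(J(1)))*(-1) = (36 + (-5/2 - 3*2))*(-1) = (36 + (-5/2 - 6))*(-1) = (36 - 17/2)*(-1) = (55/2)*(-1) = -55/2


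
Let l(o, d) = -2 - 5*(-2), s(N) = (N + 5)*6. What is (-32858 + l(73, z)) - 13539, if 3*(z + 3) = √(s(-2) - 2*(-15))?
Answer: -46389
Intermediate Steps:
s(N) = 30 + 6*N (s(N) = (5 + N)*6 = 30 + 6*N)
z = -3 + 4*√3/3 (z = -3 + √((30 + 6*(-2)) - 2*(-15))/3 = -3 + √((30 - 12) + 30)/3 = -3 + √(18 + 30)/3 = -3 + √48/3 = -3 + (4*√3)/3 = -3 + 4*√3/3 ≈ -0.69060)
l(o, d) = 8 (l(o, d) = -2 + 10 = 8)
(-32858 + l(73, z)) - 13539 = (-32858 + 8) - 13539 = -32850 - 13539 = -46389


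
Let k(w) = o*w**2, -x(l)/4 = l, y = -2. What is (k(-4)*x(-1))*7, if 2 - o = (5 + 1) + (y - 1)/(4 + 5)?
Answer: -4928/3 ≈ -1642.7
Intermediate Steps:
x(l) = -4*l
o = -11/3 (o = 2 - ((5 + 1) + (-2 - 1)/(4 + 5)) = 2 - (6 - 3/9) = 2 - (6 - 3*1/9) = 2 - (6 - 1/3) = 2 - 1*17/3 = 2 - 17/3 = -11/3 ≈ -3.6667)
k(w) = -11*w**2/3
(k(-4)*x(-1))*7 = ((-11/3*(-4)**2)*(-4*(-1)))*7 = (-11/3*16*4)*7 = -176/3*4*7 = -704/3*7 = -4928/3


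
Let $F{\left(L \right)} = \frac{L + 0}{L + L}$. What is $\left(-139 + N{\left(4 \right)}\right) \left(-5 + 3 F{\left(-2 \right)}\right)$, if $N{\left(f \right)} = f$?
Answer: $\frac{945}{2} \approx 472.5$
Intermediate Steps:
$F{\left(L \right)} = \frac{1}{2}$ ($F{\left(L \right)} = \frac{L}{2 L} = L \frac{1}{2 L} = \frac{1}{2}$)
$\left(-139 + N{\left(4 \right)}\right) \left(-5 + 3 F{\left(-2 \right)}\right) = \left(-139 + 4\right) \left(-5 + 3 \cdot \frac{1}{2}\right) = - 135 \left(-5 + \frac{3}{2}\right) = \left(-135\right) \left(- \frac{7}{2}\right) = \frac{945}{2}$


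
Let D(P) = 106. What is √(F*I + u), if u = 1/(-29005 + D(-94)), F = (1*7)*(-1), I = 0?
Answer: I*√19/741 ≈ 0.0058825*I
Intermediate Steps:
F = -7 (F = 7*(-1) = -7)
u = -1/28899 (u = 1/(-29005 + 106) = 1/(-28899) = -1/28899 ≈ -3.4603e-5)
√(F*I + u) = √(-7*0 - 1/28899) = √(0 - 1/28899) = √(-1/28899) = I*√19/741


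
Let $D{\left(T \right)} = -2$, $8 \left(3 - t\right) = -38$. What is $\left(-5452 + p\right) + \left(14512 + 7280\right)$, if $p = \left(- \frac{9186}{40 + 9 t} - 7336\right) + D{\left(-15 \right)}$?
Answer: $\frac{3915134}{439} \approx 8918.3$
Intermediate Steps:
$t = \frac{31}{4}$ ($t = 3 - - \frac{19}{4} = 3 + \frac{19}{4} = \frac{31}{4} \approx 7.75$)
$p = - \frac{3258126}{439}$ ($p = \left(- \frac{9186}{40 + 9 \cdot \frac{31}{4}} - 7336\right) - 2 = \left(- \frac{9186}{40 + \frac{279}{4}} - 7336\right) - 2 = \left(- \frac{9186}{\frac{439}{4}} - 7336\right) - 2 = \left(\left(-9186\right) \frac{4}{439} - 7336\right) - 2 = \left(- \frac{36744}{439} - 7336\right) - 2 = - \frac{3257248}{439} - 2 = - \frac{3258126}{439} \approx -7421.7$)
$\left(-5452 + p\right) + \left(14512 + 7280\right) = \left(-5452 - \frac{3258126}{439}\right) + \left(14512 + 7280\right) = - \frac{5651554}{439} + 21792 = \frac{3915134}{439}$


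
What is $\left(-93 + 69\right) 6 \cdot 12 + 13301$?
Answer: $11573$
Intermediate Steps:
$\left(-93 + 69\right) 6 \cdot 12 + 13301 = \left(-24\right) 72 + 13301 = -1728 + 13301 = 11573$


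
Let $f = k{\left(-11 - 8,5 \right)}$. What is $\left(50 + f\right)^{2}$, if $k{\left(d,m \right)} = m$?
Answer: $3025$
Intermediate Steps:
$f = 5$
$\left(50 + f\right)^{2} = \left(50 + 5\right)^{2} = 55^{2} = 3025$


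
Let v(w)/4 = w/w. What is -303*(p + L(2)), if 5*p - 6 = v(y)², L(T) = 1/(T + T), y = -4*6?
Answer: -28179/20 ≈ -1408.9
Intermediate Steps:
y = -24 (y = -1*24 = -24)
L(T) = 1/(2*T)
v(w) = 4 (v(w) = 4*(w/w) = 4*1 = 4)
p = 22/5 (p = 6/5 + (⅕)*4² = 6/5 + (⅕)*16 = 6/5 + 16/5 = 22/5 ≈ 4.4000)
-303*(p + L(2)) = -303*(22/5 + (½)/2) = -303*(22/5 + (½)*(½)) = -303*(22/5 + ¼) = -303*93/20 = -28179/20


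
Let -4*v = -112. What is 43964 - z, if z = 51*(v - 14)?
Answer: 43250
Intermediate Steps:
v = 28 (v = -1/4*(-112) = 28)
z = 714 (z = 51*(28 - 14) = 51*14 = 714)
43964 - z = 43964 - 1*714 = 43964 - 714 = 43250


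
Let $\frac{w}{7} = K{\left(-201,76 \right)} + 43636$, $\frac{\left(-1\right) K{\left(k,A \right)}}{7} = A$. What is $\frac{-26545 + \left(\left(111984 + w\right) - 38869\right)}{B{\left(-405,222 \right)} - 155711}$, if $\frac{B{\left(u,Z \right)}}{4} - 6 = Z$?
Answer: $- \frac{348298}{154799} \approx -2.25$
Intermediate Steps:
$B{\left(u,Z \right)} = 24 + 4 Z$
$K{\left(k,A \right)} = - 7 A$
$w = 301728$ ($w = 7 \left(\left(-7\right) 76 + 43636\right) = 7 \left(-532 + 43636\right) = 7 \cdot 43104 = 301728$)
$\frac{-26545 + \left(\left(111984 + w\right) - 38869\right)}{B{\left(-405,222 \right)} - 155711} = \frac{-26545 + \left(\left(111984 + 301728\right) - 38869\right)}{\left(24 + 4 \cdot 222\right) - 155711} = \frac{-26545 + \left(413712 - 38869\right)}{\left(24 + 888\right) - 155711} = \frac{-26545 + 374843}{912 - 155711} = \frac{348298}{-154799} = 348298 \left(- \frac{1}{154799}\right) = - \frac{348298}{154799}$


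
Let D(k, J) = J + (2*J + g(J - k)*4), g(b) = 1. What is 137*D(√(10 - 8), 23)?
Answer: 10001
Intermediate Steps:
D(k, J) = 4 + 3*J (D(k, J) = J + (2*J + 1*4) = J + (2*J + 4) = J + (4 + 2*J) = 4 + 3*J)
137*D(√(10 - 8), 23) = 137*(4 + 3*23) = 137*(4 + 69) = 137*73 = 10001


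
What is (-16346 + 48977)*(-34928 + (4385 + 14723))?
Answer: -516222420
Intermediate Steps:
(-16346 + 48977)*(-34928 + (4385 + 14723)) = 32631*(-34928 + 19108) = 32631*(-15820) = -516222420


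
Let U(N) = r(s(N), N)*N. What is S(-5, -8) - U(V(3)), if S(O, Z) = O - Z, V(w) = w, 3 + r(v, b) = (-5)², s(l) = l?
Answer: -63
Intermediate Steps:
r(v, b) = 22 (r(v, b) = -3 + (-5)² = -3 + 25 = 22)
U(N) = 22*N
S(-5, -8) - U(V(3)) = (-5 - 1*(-8)) - 22*3 = (-5 + 8) - 1*66 = 3 - 66 = -63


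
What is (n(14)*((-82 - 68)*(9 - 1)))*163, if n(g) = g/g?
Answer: -195600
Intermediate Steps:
n(g) = 1
(n(14)*((-82 - 68)*(9 - 1)))*163 = (1*((-82 - 68)*(9 - 1)))*163 = (1*(-150*8))*163 = (1*(-1200))*163 = -1200*163 = -195600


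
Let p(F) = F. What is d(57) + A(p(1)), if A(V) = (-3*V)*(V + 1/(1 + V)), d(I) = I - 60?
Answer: -15/2 ≈ -7.5000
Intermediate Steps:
d(I) = -60 + I
A(V) = -3*V*(V + 1/(1 + V))
d(57) + A(p(1)) = (-60 + 57) - 3*1*(1 + 1 + 1²)/(1 + 1) = -3 - 3*1*(1 + 1 + 1)/2 = -3 - 3*1*½*3 = -3 - 9/2 = -15/2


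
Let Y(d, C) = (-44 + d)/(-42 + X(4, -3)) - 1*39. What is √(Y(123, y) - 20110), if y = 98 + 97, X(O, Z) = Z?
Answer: 4*I*√283370/15 ≈ 141.95*I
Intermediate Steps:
y = 195
Y(d, C) = -1711/45 - d/45 (Y(d, C) = (-44 + d)/(-42 - 3) - 1*39 = (-44 + d)/(-45) - 39 = (-44 + d)*(-1/45) - 39 = (44/45 - d/45) - 39 = -1711/45 - d/45)
√(Y(123, y) - 20110) = √((-1711/45 - 1/45*123) - 20110) = √((-1711/45 - 41/15) - 20110) = √(-1834/45 - 20110) = √(-906784/45) = 4*I*√283370/15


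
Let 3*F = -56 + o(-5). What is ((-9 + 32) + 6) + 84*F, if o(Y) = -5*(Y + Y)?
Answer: -139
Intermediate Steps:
o(Y) = -10*Y
F = -2 (F = (-56 - 10*(-5))/3 = (-56 + 50)/3 = (1/3)*(-6) = -2)
((-9 + 32) + 6) + 84*F = ((-9 + 32) + 6) + 84*(-2) = (23 + 6) - 168 = 29 - 168 = -139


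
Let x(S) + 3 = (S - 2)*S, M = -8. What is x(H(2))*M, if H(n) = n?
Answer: 24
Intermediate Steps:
x(S) = -3 + S*(-2 + S) (x(S) = -3 + (S - 2)*S = -3 + (-2 + S)*S = -3 + S*(-2 + S))
x(H(2))*M = (-3 + 2² - 2*2)*(-8) = (-3 + 4 - 4)*(-8) = -3*(-8) = 24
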